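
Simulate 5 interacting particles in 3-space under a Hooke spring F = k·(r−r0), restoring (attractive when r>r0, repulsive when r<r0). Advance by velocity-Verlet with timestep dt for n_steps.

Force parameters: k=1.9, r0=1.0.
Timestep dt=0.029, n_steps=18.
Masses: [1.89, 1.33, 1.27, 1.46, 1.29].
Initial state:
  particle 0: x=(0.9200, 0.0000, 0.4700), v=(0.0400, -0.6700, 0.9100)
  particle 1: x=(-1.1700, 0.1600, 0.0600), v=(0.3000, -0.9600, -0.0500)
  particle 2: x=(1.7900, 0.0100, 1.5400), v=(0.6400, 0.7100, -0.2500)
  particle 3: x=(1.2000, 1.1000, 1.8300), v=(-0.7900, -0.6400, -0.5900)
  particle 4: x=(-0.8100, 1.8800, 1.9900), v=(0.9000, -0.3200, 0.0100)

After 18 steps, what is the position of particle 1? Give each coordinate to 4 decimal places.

(-0.1951, -0.0369, 0.6363)

step 0: x0=(0.9200, 0.0000, 0.4700) x1=(-1.1700, 0.1600, 0.0600) x2=(1.7900, 0.0100, 1.5400) x3=(1.2000, 1.1000, 1.8300) x4=(-0.8100, 1.8800, 1.9900)
step 1: x0=(0.9204, -0.0187, 0.4971) x1=(-1.1583, 0.1331, 0.0607) x2=(1.8059, 0.0316, 1.5321) x3=(1.1756, 1.0809, 1.8119) x4=(-0.7815, 1.8682, 1.9887)
step 2: x0=(0.9191, -0.0358, 0.5255) x1=(-1.1406, 0.1080, 0.0658) x2=(1.8165, 0.0552, 1.5231) x3=(1.1484, 1.0609, 1.7920) x4=(-0.7485, 1.8515, 1.9842)
step 3: x0=(0.9163, -0.0514, 0.5552) x1=(-1.1170, 0.0849, 0.0753) x2=(1.8218, 0.0805, 1.5130) x3=(1.1185, 1.0399, 1.7703) x4=(-0.7110, 1.8299, 1.9765)
step 4: x0=(0.9120, -0.0656, 0.5861) x1=(-1.0876, 0.0637, 0.0889) x2=(1.8220, 0.1075, 1.5017) x3=(1.0860, 1.0179, 1.7469) x4=(-0.6693, 1.8035, 1.9657)
step 5: x0=(0.9061, -0.0783, 0.6181) x1=(-1.0525, 0.0445, 0.1068) x2=(1.8172, 0.1361, 1.4894) x3=(1.0511, 0.9951, 1.7219) x4=(-0.6235, 1.7723, 1.9518)
step 6: x0=(0.8988, -0.0895, 0.6510) x1=(-1.0119, 0.0274, 0.1287) x2=(1.8074, 0.1660, 1.4761) x3=(1.0139, 0.9715, 1.6954) x4=(-0.5738, 1.7366, 1.9350)
step 7: x0=(0.8902, -0.0995, 0.6848) x1=(-0.9661, 0.0122, 0.1545) x2=(1.7929, 0.1972, 1.4618) x3=(0.9746, 0.9471, 1.6675) x4=(-0.5205, 1.6966, 1.9153)
step 8: x0=(0.8801, -0.1081, 0.7195) x1=(-0.9151, -0.0010, 0.1841) x2=(1.7738, 0.2295, 1.4467) x3=(0.9335, 0.9219, 1.6384) x4=(-0.4639, 1.6523, 1.8930)
step 9: x0=(0.8689, -0.1155, 0.7548) x1=(-0.8593, -0.0122, 0.2173) x2=(1.7505, 0.2627, 1.4307) x3=(0.8906, 0.8961, 1.6081) x4=(-0.4042, 1.6041, 1.8680)
step 10: x0=(0.8564, -0.1218, 0.7907) x1=(-0.7990, -0.0215, 0.2538) x2=(1.7230, 0.2967, 1.4139) x3=(0.8461, 0.8696, 1.5768) x4=(-0.3418, 1.5522, 1.8406)
step 11: x0=(0.8429, -0.1270, 0.8272) x1=(-0.7345, -0.0290, 0.2934) x2=(1.6919, 0.3314, 1.3965) x3=(0.8004, 0.8425, 1.5445) x4=(-0.2769, 1.4969, 1.8110)
step 12: x0=(0.8284, -0.1312, 0.8641) x1=(-0.6661, -0.0346, 0.3359) x2=(1.6572, 0.3666, 1.3783) x3=(0.7535, 0.8148, 1.5114) x4=(-0.2099, 1.4384, 1.7793)
step 13: x0=(0.8131, -0.1346, 0.9013) x1=(-0.5942, -0.0386, 0.3811) x2=(1.6193, 0.4022, 1.3596) x3=(0.7057, 0.7866, 1.4777) x4=(-0.1410, 1.3771, 1.7458)
step 14: x0=(0.7969, -0.1372, 0.9388) x1=(-0.5191, -0.0409, 0.4286) x2=(1.5786, 0.4380, 1.3404) x3=(0.6572, 0.7580, 1.4433) x4=(-0.0707, 1.3133, 1.7106)
step 15: x0=(0.7802, -0.1392, 0.9765) x1=(-0.4413, -0.0418, 0.4782) x2=(1.5354, 0.4739, 1.3208) x3=(0.6081, 0.7289, 1.4084) x4=(0.0008, 1.2474, 1.6740)
step 16: x0=(0.7629, -0.1406, 1.0144) x1=(-0.3610, -0.0413, 0.5296) x2=(1.4900, 0.5099, 1.3007) x3=(0.5587, 0.6994, 1.3731) x4=(0.0731, 1.1798, 1.6363)
step 17: x0=(0.7452, -0.1417, 1.0524) x1=(-0.2789, -0.0396, 0.5824) x2=(1.4428, 0.5458, 1.2802) x3=(0.5091, 0.6696, 1.3375) x4=(0.1459, 1.1109, 1.5976)
step 18: x0=(0.7273, -0.1425, 1.0904) x1=(-0.1951, -0.0369, 0.6363) x2=(1.3941, 0.5816, 1.2595) x3=(0.4595, 0.6394, 1.3015) x4=(0.2191, 1.0410, 1.5584)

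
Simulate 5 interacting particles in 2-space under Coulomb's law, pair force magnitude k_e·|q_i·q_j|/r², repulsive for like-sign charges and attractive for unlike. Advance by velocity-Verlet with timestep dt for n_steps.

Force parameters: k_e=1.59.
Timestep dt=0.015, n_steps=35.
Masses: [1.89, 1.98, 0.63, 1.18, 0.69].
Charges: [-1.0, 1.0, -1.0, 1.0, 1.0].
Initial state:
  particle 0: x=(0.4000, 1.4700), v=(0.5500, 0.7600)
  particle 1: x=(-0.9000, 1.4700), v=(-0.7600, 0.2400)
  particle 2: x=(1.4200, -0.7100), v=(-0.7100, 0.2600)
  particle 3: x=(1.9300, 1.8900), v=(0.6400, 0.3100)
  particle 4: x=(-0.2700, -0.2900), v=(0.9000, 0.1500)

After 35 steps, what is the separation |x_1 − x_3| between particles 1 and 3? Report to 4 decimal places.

step 0: x0=(0.4000, 1.4700) x1=(-0.9000, 1.4700) x2=(1.4200, -0.7100) x3=(1.9300, 1.8900) x4=(-0.2700, -0.2900)
step 1: x0=(0.4082, 1.4814) x1=(-0.9114, 1.4736) x2=(1.4093, -0.7061) x3=(1.9396, 1.8946) x4=(-0.2564, -0.2878)
step 2: x0=(0.4164, 1.4928) x1=(-0.9226, 1.4773) x2=(1.3984, -0.7021) x3=(1.9491, 1.8992) x4=(-0.2425, -0.2857)
step 3: x0=(0.4244, 1.5042) x1=(-0.9338, 1.4809) x2=(1.3873, -0.6980) x3=(1.9585, 1.9037) x4=(-0.2284, -0.2836)
step 4: x0=(0.4325, 1.5156) x1=(-0.9450, 1.4847) x2=(1.3760, -0.6938) x3=(1.9679, 1.9082) x4=(-0.2141, -0.2817)
step 5: x0=(0.4404, 1.5270) x1=(-0.9561, 1.4884) x2=(1.3646, -0.6896) x3=(1.9772, 1.9127) x4=(-0.1995, -0.2798)
step 6: x0=(0.4483, 1.5384) x1=(-0.9671, 1.4922) x2=(1.3529, -0.6852) x3=(1.9864, 1.9171) x4=(-0.1847, -0.2780)
step 7: x0=(0.4562, 1.5498) x1=(-0.9780, 1.4960) x2=(1.3411, -0.6808) x3=(1.9955, 1.9214) x4=(-0.1696, -0.2763)
step 8: x0=(0.4640, 1.5611) x1=(-0.9889, 1.4999) x2=(1.3290, -0.6763) x3=(2.0046, 1.9258) x4=(-0.1542, -0.2747)
step 9: x0=(0.4718, 1.5725) x1=(-0.9997, 1.5037) x2=(1.3168, -0.6718) x3=(2.0136, 1.9300) x4=(-0.1386, -0.2731)
step 10: x0=(0.4795, 1.5839) x1=(-1.0105, 1.5076) x2=(1.3043, -0.6671) x3=(2.0226, 1.9343) x4=(-0.1227, -0.2717)
step 11: x0=(0.4872, 1.5953) x1=(-1.0212, 1.5116) x2=(1.2915, -0.6624) x3=(2.0314, 1.9385) x4=(-0.1064, -0.2703)
step 12: x0=(0.4948, 1.6067) x1=(-1.0318, 1.5155) x2=(1.2785, -0.6575) x3=(2.0402, 1.9426) x4=(-0.0899, -0.2691)
step 13: x0=(0.5025, 1.6180) x1=(-1.0424, 1.5195) x2=(1.2653, -0.6526) x3=(2.0489, 1.9468) x4=(-0.0731, -0.2679)
step 14: x0=(0.5101, 1.6294) x1=(-1.0530, 1.5236) x2=(1.2518, -0.6475) x3=(2.0576, 1.9508) x4=(-0.0560, -0.2668)
step 15: x0=(0.5176, 1.6407) x1=(-1.0635, 1.5276) x2=(1.2380, -0.6424) x3=(2.0661, 1.9549) x4=(-0.0385, -0.2659)
step 16: x0=(0.5252, 1.6521) x1=(-1.0739, 1.5317) x2=(1.2239, -0.6371) x3=(2.0746, 1.9589) x4=(-0.0207, -0.2650)
step 17: x0=(0.5327, 1.6634) x1=(-1.0844, 1.5358) x2=(1.2095, -0.6318) x3=(2.0830, 1.9629) x4=(-0.0025, -0.2642)
step 18: x0=(0.5402, 1.6748) x1=(-1.0947, 1.5399) x2=(1.1948, -0.6263) x3=(2.0913, 1.9668) x4=(0.0160, -0.2636)
step 19: x0=(0.5477, 1.6861) x1=(-1.1051, 1.5441) x2=(1.1797, -0.6207) x3=(2.0995, 1.9707) x4=(0.0349, -0.2630)
step 20: x0=(0.5551, 1.6974) x1=(-1.1154, 1.5482) x2=(1.1643, -0.6149) x3=(2.1077, 1.9746) x4=(0.0542, -0.2626)
step 21: x0=(0.5626, 1.7088) x1=(-1.1256, 1.5524) x2=(1.1484, -0.6091) x3=(2.1157, 1.9785) x4=(0.0740, -0.2623)
step 22: x0=(0.5701, 1.7201) x1=(-1.1358, 1.5567) x2=(1.1322, -0.6030) x3=(2.1237, 1.9823) x4=(0.0941, -0.2622)
step 23: x0=(0.5775, 1.7314) x1=(-1.1460, 1.5609) x2=(1.1155, -0.5968) x3=(2.1316, 1.9861) x4=(0.1148, -0.2622)
step 24: x0=(0.5849, 1.7427) x1=(-1.1561, 1.5652) x2=(1.0984, -0.5905) x3=(2.1394, 1.9899) x4=(0.1359, -0.2623)
step 25: x0=(0.5924, 1.7540) x1=(-1.1662, 1.5695) x2=(1.0807, -0.5839) x3=(2.1471, 1.9936) x4=(0.1575, -0.2627)
step 26: x0=(0.5998, 1.7653) x1=(-1.1763, 1.5738) x2=(1.0624, -0.5772) x3=(2.1548, 1.9973) x4=(0.1797, -0.2632)
step 27: x0=(0.6072, 1.7766) x1=(-1.1864, 1.5781) x2=(1.0436, -0.5702) x3=(2.1623, 2.0010) x4=(0.2025, -0.2639)
step 28: x0=(0.6147, 1.7879) x1=(-1.1964, 1.5825) x2=(1.0241, -0.5629) x3=(2.1698, 2.0046) x4=(0.2260, -0.2648)
step 29: x0=(0.6221, 1.7992) x1=(-1.2063, 1.5868) x2=(1.0039, -0.5554) x3=(2.1772, 2.0083) x4=(0.2502, -0.2660)
step 30: x0=(0.6296, 1.8104) x1=(-1.2163, 1.5912) x2=(0.9828, -0.5476) x3=(2.1845, 2.0119) x4=(0.2751, -0.2674)
step 31: x0=(0.6370, 1.8217) x1=(-1.2262, 1.5956) x2=(0.9609, -0.5394) x3=(2.1917, 2.0155) x4=(0.3010, -0.2692)
step 32: x0=(0.6445, 1.8330) x1=(-1.2361, 1.6000) x2=(0.9379, -0.5307) x3=(2.1988, 2.0191) x4=(0.3278, -0.2714)
step 33: x0=(0.6520, 1.8442) x1=(-1.2459, 1.6044) x2=(0.9137, -0.5216) x3=(2.2058, 2.0226) x4=(0.3557, -0.2741)
step 34: x0=(0.6595, 1.8555) x1=(-1.2558, 1.6089) x2=(0.8882, -0.5118) x3=(2.2127, 2.0262) x4=(0.3849, -0.2773)
step 35: x0=(0.6670, 1.8667) x1=(-1.2656, 1.6133) x2=(0.8609, -0.5012) x3=(2.2195, 2.0297) x4=(0.4157, -0.2812)

3.5098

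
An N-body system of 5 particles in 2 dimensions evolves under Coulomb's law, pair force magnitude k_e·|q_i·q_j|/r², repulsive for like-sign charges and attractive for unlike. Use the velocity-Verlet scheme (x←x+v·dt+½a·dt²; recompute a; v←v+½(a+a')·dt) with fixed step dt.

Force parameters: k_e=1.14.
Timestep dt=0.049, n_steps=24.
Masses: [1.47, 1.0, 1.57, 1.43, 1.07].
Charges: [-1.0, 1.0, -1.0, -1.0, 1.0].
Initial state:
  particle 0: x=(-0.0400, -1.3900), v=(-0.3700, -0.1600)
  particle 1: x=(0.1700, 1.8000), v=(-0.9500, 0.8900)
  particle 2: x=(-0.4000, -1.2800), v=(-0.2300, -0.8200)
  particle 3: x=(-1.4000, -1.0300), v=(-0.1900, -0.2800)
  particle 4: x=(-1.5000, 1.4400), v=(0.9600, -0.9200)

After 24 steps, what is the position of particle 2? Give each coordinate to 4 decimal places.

step 0: x0=(-0.0400, -1.3900) x1=(0.1700, 1.8000) x2=(-0.4000, -1.2800) x3=(-1.4000, -1.0300) x4=(-1.5000, 1.4400)
step 1: x0=(-0.0514, -1.3997) x1=(0.1238, 1.8433) x2=(-0.4164, -1.3184) x3=(-1.4106, -1.0431) x4=(-1.4533, 1.3944)
step 2: x0=(-0.0490, -1.4122) x1=(0.0784, 1.8862) x2=(-0.4434, -1.3542) x3=(-1.4238, -1.0551) x4=(-1.4072, 1.3475)
step 3: x0=(-0.0342, -1.4263) x1=(0.0339, 1.9287) x2=(-0.4797, -1.3885) x3=(-1.4396, -1.0658) x4=(-1.3619, 1.2994)
step 4: x0=(-0.0093, -1.4410) x1=(-0.0097, 1.9710) x2=(-0.5232, -1.4222) x3=(-1.4580, -1.0751) x4=(-1.3174, 1.2497)
step 5: x0=(0.0233, -1.4559) x1=(-0.0524, 2.0132) x2=(-0.5716, -1.4559) x3=(-1.4788, -1.0831) x4=(-1.2737, 1.1985)
step 6: x0=(0.0618, -1.4706) x1=(-0.0941, 2.0554) x2=(-0.6233, -1.4900) x3=(-1.5022, -1.0896) x4=(-1.2308, 1.1456)
step 7: x0=(0.1049, -1.4850) x1=(-0.1350, 2.0978) x2=(-0.6771, -1.5246) x3=(-1.5281, -1.0946) x4=(-1.1887, 1.0907)
step 8: x0=(0.1516, -1.4991) x1=(-0.1750, 2.1405) x2=(-0.7320, -1.5598) x3=(-1.5564, -1.0979) x4=(-1.1473, 1.0339)
step 9: x0=(0.2011, -1.5128) x1=(-0.2143, 2.1835) x2=(-0.7875, -1.5958) x3=(-1.5870, -1.0995) x4=(-1.1066, 0.9751)
step 10: x0=(0.2529, -1.5261) x1=(-0.2529, 2.2269) x2=(-0.8431, -1.6325) x3=(-1.6199, -1.0993) x4=(-1.0666, 0.9141)
step 11: x0=(0.3066, -1.5391) x1=(-0.2911, 2.2707) x2=(-0.8985, -1.6702) x3=(-1.6549, -1.0972) x4=(-1.0270, 0.8509)
step 12: x0=(0.3618, -1.5517) x1=(-0.3288, 2.3149) x2=(-0.9535, -1.7087) x3=(-1.6918, -1.0931) x4=(-0.9879, 0.7856)
step 13: x0=(0.4184, -1.5639) x1=(-0.3662, 2.3595) x2=(-1.0080, -1.7482) x3=(-1.7306, -1.0870) x4=(-0.9493, 0.7181)
step 14: x0=(0.4761, -1.5757) x1=(-0.4034, 2.4045) x2=(-1.0620, -1.7887) x3=(-1.7709, -1.0789) x4=(-0.9109, 0.6485)
step 15: x0=(0.5347, -1.5871) x1=(-0.4404, 2.4497) x2=(-1.1155, -1.8300) x3=(-1.8127, -1.0688) x4=(-0.8730, 0.5768)
step 16: x0=(0.5941, -1.5982) x1=(-0.4772, 2.4952) x2=(-1.1685, -1.8723) x3=(-1.8557, -1.0568) x4=(-0.8354, 0.5030)
step 17: x0=(0.6542, -1.6090) x1=(-0.5141, 2.5409) x2=(-1.2209, -1.9155) x3=(-1.8997, -1.0427) x4=(-0.7981, 0.4273)
step 18: x0=(0.7149, -1.6193) x1=(-0.5508, 2.5868) x2=(-1.2729, -1.9595) x3=(-1.9445, -1.0268) x4=(-0.7612, 0.3496)
step 19: x0=(0.7761, -1.6293) x1=(-0.5876, 2.6327) x2=(-1.3244, -2.0042) x3=(-1.9901, -1.0092) x4=(-0.7247, 0.2700)
step 20: x0=(0.8376, -1.6390) x1=(-0.6244, 2.6787) x2=(-1.3756, -2.0496) x3=(-2.0361, -0.9898) x4=(-0.6886, 0.1886)
step 21: x0=(0.8995, -1.6483) x1=(-0.6612, 2.7247) x2=(-1.4264, -2.0957) x3=(-2.0826, -0.9688) x4=(-0.6530, 0.1055)
step 22: x0=(0.9617, -1.6572) x1=(-0.6981, 2.7708) x2=(-1.4769, -2.1423) x3=(-2.1292, -0.9463) x4=(-0.6179, 0.0208)
step 23: x0=(1.0240, -1.6658) x1=(-0.7350, 2.8168) x2=(-1.5270, -2.1895) x3=(-2.1760, -0.9225) x4=(-0.5833, -0.0655)
step 24: x0=(1.0866, -1.6740) x1=(-0.7719, 2.8628) x2=(-1.5769, -2.2371) x3=(-2.2229, -0.8973) x4=(-0.5492, -0.1533)

(-1.5769, -2.2371)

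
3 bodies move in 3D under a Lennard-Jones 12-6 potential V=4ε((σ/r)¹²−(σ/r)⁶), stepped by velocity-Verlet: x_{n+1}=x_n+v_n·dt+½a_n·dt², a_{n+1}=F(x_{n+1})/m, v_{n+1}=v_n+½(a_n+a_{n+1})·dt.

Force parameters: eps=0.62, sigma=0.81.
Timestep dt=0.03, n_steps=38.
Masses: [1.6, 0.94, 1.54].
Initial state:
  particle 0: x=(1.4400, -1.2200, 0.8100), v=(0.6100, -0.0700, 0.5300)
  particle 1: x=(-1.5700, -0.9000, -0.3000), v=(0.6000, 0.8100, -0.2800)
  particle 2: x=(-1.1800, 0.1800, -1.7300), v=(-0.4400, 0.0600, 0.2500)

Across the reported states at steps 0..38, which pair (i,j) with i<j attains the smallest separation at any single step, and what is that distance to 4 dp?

pair (1,2), distance 0.8539

step 0: x0=(1.4400, -1.2200, 0.8100) x1=(-1.5700, -0.9000, -0.3000) x2=(-1.1800, 0.1800, -1.7300)
step 1: x0=(1.4583, -1.2221, 0.8259) x1=(-1.5520, -0.8757, -0.3084) x2=(-1.1932, 0.1818, -1.7225)
step 2: x0=(1.4766, -1.2242, 0.8418) x1=(-1.5340, -0.8513, -0.3169) x2=(-1.2064, 0.1836, -1.7149)
step 3: x0=(1.4949, -1.2263, 0.8577) x1=(-1.5159, -0.8269, -0.3254) x2=(-1.2196, 0.1853, -1.7074)
step 4: x0=(1.5132, -1.2284, 0.8736) x1=(-1.4979, -0.8025, -0.3340) x2=(-1.2329, 0.1870, -1.6997)
step 5: x0=(1.5315, -1.2305, 0.8895) x1=(-1.4798, -0.7780, -0.3427) x2=(-1.2461, 0.1887, -1.6921)
step 6: x0=(1.5498, -1.2326, 0.9054) x1=(-1.4617, -0.7534, -0.3514) x2=(-1.2593, 0.1903, -1.6844)
step 7: x0=(1.5681, -1.2347, 0.9213) x1=(-1.4436, -0.7288, -0.3603) x2=(-1.2726, 0.1919, -1.6766)
step 8: x0=(1.5864, -1.2368, 0.9372) x1=(-1.4255, -0.7041, -0.3692) x2=(-1.2859, 0.1935, -1.6687)
step 9: x0=(1.6047, -1.2389, 0.9531) x1=(-1.4074, -0.6793, -0.3783) x2=(-1.2991, 0.1950, -1.6608)
step 10: x0=(1.6230, -1.2410, 0.9690) x1=(-1.3893, -0.6544, -0.3876) x2=(-1.3124, 0.1964, -1.6528)
step 11: x0=(1.6413, -1.2431, 0.9849) x1=(-1.3711, -0.6294, -0.3970) x2=(-1.3257, 0.1978, -1.6447)
step 12: x0=(1.6596, -1.2452, 1.0008) x1=(-1.3530, -0.6043, -0.4065) x2=(-1.3390, 0.1991, -1.6365)
step 13: x0=(1.6778, -1.2473, 1.0167) x1=(-1.3348, -0.5790, -0.4163) x2=(-1.3523, 0.2003, -1.6281)
step 14: x0=(1.6961, -1.2494, 1.0326) x1=(-1.3166, -0.5536, -0.4264) x2=(-1.3656, 0.2014, -1.6196)
step 15: x0=(1.7144, -1.2515, 1.0485) x1=(-1.2985, -0.5280, -0.4367) x2=(-1.3788, 0.2024, -1.6109)
step 16: x0=(1.7327, -1.2536, 1.0644) x1=(-1.2804, -0.5022, -0.4473) x2=(-1.3921, 0.2033, -1.6021)
step 17: x0=(1.7510, -1.2557, 1.0803) x1=(-1.2623, -0.4762, -0.4583) x2=(-1.4054, 0.2040, -1.5930)
step 18: x0=(1.7693, -1.2578, 1.0962) x1=(-1.2442, -0.4499, -0.4698) x2=(-1.4186, 0.2046, -1.5836)
step 19: x0=(1.7876, -1.2599, 1.1120) x1=(-1.2263, -0.4234, -0.4817) x2=(-1.4317, 0.2051, -1.5740)
step 20: x0=(1.8059, -1.2620, 1.1279) x1=(-1.2084, -0.3965, -0.4941) x2=(-1.4448, 0.2053, -1.5640)
step 21: x0=(1.8242, -1.2641, 1.1438) x1=(-1.1907, -0.3693, -0.5072) x2=(-1.4579, 0.2053, -1.5537)
step 22: x0=(1.8425, -1.2662, 1.1597) x1=(-1.1731, -0.3417, -0.5209) x2=(-1.4708, 0.2051, -1.5429)
step 23: x0=(1.8608, -1.2683, 1.1756) x1=(-1.1558, -0.3137, -0.5355) x2=(-1.4836, 0.2046, -1.5316)
step 24: x0=(1.8790, -1.2704, 1.1915) x1=(-1.1388, -0.2852, -0.5509) x2=(-1.4961, 0.2039, -1.5198)
step 25: x0=(1.8973, -1.2725, 1.2074) x1=(-1.1221, -0.2562, -0.5673) x2=(-1.5085, 0.2028, -1.5074)
step 26: x0=(1.9156, -1.2746, 1.2233) x1=(-1.1059, -0.2267, -0.5849) x2=(-1.5206, 0.2014, -1.4943)
step 27: x0=(1.9339, -1.2767, 1.2392) x1=(-1.0903, -0.1966, -0.6037) x2=(-1.5324, 0.1997, -1.4805)
step 28: x0=(1.9522, -1.2788, 1.2551) x1=(-1.0753, -0.1659, -0.6238) x2=(-1.5437, 0.1975, -1.4658)
step 29: x0=(1.9705, -1.2808, 1.2710) x1=(-1.0611, -0.1345, -0.6453) x2=(-1.5545, 0.1951, -1.4503)
step 30: x0=(1.9888, -1.2829, 1.2869) x1=(-1.0478, -0.1026, -0.6683) x2=(-1.5649, 0.1922, -1.4339)
step 31: x0=(2.0071, -1.2850, 1.3028) x1=(-1.0354, -0.0702, -0.6925) x2=(-1.5747, 0.1891, -1.4168)
step 32: x0=(2.0253, -1.2871, 1.3187) x1=(-1.0235, -0.0376, -0.7175) x2=(-1.5841, 0.1857, -1.3991)
step 33: x0=(2.0436, -1.2892, 1.3346) x1=(-1.0118, -0.0048, -0.7426) x2=(-1.5935, 0.1824, -1.3814)
step 34: x0=(2.0619, -1.2913, 1.3505) x1=(-0.9988, 0.0275, -0.7665) x2=(-1.6036, 0.1793, -1.3644)
step 35: x0=(2.0802, -1.2934, 1.3663) x1=(-0.9831, 0.0591, -0.7875) x2=(-1.6154, 0.1766, -1.3492)
step 36: x0=(2.0985, -1.2955, 1.3822) x1=(-0.9632, 0.0900, -0.8049) x2=(-1.6297, 0.1744, -1.3362)
step 37: x0=(2.1168, -1.2976, 1.3981) x1=(-0.9393, 0.1203, -0.8192) x2=(-1.6465, 0.1725, -1.3251)
step 38: x0=(2.1351, -1.2997, 1.4140) x1=(-0.9130, 0.1505, -0.8316) x2=(-1.6648, 0.1707, -1.3152)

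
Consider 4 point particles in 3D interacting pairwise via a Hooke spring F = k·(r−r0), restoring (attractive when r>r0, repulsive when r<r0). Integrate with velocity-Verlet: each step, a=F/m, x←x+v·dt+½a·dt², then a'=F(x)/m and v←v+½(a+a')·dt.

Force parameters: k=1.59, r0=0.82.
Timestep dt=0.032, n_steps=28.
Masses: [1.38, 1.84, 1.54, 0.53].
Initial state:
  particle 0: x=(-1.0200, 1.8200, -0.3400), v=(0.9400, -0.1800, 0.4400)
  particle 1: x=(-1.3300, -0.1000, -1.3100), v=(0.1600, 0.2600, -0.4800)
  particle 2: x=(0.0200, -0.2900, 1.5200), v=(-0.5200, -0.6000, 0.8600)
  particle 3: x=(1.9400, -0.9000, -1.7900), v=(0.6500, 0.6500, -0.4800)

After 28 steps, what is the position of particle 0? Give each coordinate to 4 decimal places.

(0.4527, 0.1351, -0.0518)

step 0: x0=(-1.0200, 1.8200, -0.3400) x1=(-1.3300, -0.1000, -1.3100) x2=(0.0200, -0.2900, 1.5200) x3=(1.9400, -0.9000, -1.7900)
step 1: x0=(-0.9882, 1.8113, -0.3262) x1=(-1.3233, -0.0915, -1.3243) x2=(0.0032, -0.3086, 1.5443) x3=(1.9510, -0.8742, -1.7990)
step 2: x0=(-0.9530, 1.7969, -0.3129) x1=(-1.3133, -0.0826, -1.3365) x2=(-0.0137, -0.3258, 1.5622) x3=(1.9423, -0.8385, -1.7951)
step 3: x0=(-0.9144, 1.7768, -0.3001) x1=(-1.3000, -0.0733, -1.3466) x2=(-0.0308, -0.3417, 1.5735) x3=(1.9142, -0.7932, -1.7783)
step 4: x0=(-0.8728, 1.7510, -0.2879) x1=(-1.2836, -0.0637, -1.3544) x2=(-0.0478, -0.3561, 1.5783) x3=(1.8670, -0.7389, -1.7488)
step 5: x0=(-0.8282, 1.7199, -0.2763) x1=(-1.2641, -0.0537, -1.3600) x2=(-0.0649, -0.3690, 1.5766) x3=(1.8012, -0.6761, -1.7068)
step 6: x0=(-0.7808, 1.6834, -0.2652) x1=(-1.2415, -0.0434, -1.3633) x2=(-0.0820, -0.3803, 1.5685) x3=(1.7176, -0.6053, -1.6526)
step 7: x0=(-0.7309, 1.6419, -0.2547) x1=(-1.2160, -0.0327, -1.3643) x2=(-0.0990, -0.3899, 1.5540) x3=(1.6171, -0.5273, -1.5867)
step 8: x0=(-0.6786, 1.5956, -0.2446) x1=(-1.1877, -0.0217, -1.3629) x2=(-0.1160, -0.3979, 1.5333) x3=(1.5008, -0.4428, -1.5098)
step 9: x0=(-0.6244, 1.5446, -0.2350) x1=(-1.1568, -0.0103, -1.3592) x2=(-0.1329, -0.4042, 1.5067) x3=(1.3700, -0.3525, -1.4226)
step 10: x0=(-0.5684, 1.4894, -0.2257) x1=(-1.1235, 0.0014, -1.3530) x2=(-0.1498, -0.4087, 1.4742) x3=(1.2260, -0.2575, -1.3258)
step 11: x0=(-0.5109, 1.4302, -0.2168) x1=(-1.0878, 0.0135, -1.3444) x2=(-0.1667, -0.4114, 1.4361) x3=(1.0703, -0.1585, -1.2204)
step 12: x0=(-0.4524, 1.3673, -0.2080) x1=(-1.0501, 0.0259, -1.3334) x2=(-0.1835, -0.4122, 1.3927) x3=(0.9045, -0.0565, -1.1072)
step 13: x0=(-0.3930, 1.3012, -0.1995) x1=(-1.0106, 0.0386, -1.3200) x2=(-0.2005, -0.4112, 1.3443) x3=(0.7302, 0.0476, -0.9874)
step 14: x0=(-0.3331, 1.2320, -0.1910) x1=(-0.9694, 0.0517, -1.3042) x2=(-0.2174, -0.4084, 1.2911) x3=(0.5492, 0.1529, -0.8619)
step 15: x0=(-0.2731, 1.1604, -0.1824) x1=(-0.9268, 0.0651, -1.2861) x2=(-0.2345, -0.4038, 1.2335) x3=(0.3632, 0.2584, -0.7318)
step 16: x0=(-0.2132, 1.0865, -0.1737) x1=(-0.8830, 0.0788, -1.2658) x2=(-0.2517, -0.3974, 1.1719) x3=(0.1737, 0.3634, -0.5981)
step 17: x0=(-0.1536, 1.0110, -0.1648) x1=(-0.8382, 0.0927, -1.2433) x2=(-0.2691, -0.3892, 1.1066) x3=(-0.0179, 0.4669, -0.4617)
step 18: x0=(-0.0946, 0.9342, -0.1556) x1=(-0.7925, 0.1069, -1.2187) x2=(-0.2867, -0.3794, 1.0380) x3=(-0.2106, 0.5682, -0.3238)
step 19: x0=(-0.0359, 0.8565, -0.1459) x1=(-0.7461, 0.1212, -1.1922) x2=(-0.3045, -0.3680, 0.9664) x3=(-0.4042, 0.6665, -0.1851)
step 20: x0=(0.0227, 0.7779, -0.1361) x1=(-0.6991, 0.1356, -1.1637) x2=(-0.3224, -0.3550, 0.8922) x3=(-0.5992, 0.7622, -0.0458)
step 21: x0=(0.0809, 0.6984, -0.1263) x1=(-0.6516, 0.1503, -1.1334) x2=(-0.3406, -0.3407, 0.8157) x3=(-0.7944, 0.8557, 0.0936)
step 22: x0=(0.1385, 0.6181, -0.1164) x1=(-0.6037, 0.1651, -1.1013) x2=(-0.3590, -0.3250, 0.7372) x3=(-0.9886, 0.9465, 0.2324)
step 23: x0=(0.1951, 0.5372, -0.1064) x1=(-0.5556, 0.1802, -1.0673) x2=(-0.3776, -0.3080, 0.6570) x3=(-1.1801, 1.0341, 0.3695)
step 24: x0=(0.2503, 0.4562, -0.0962) x1=(-0.5075, 0.1956, -1.0315) x2=(-0.3965, -0.2897, 0.5753) x3=(-1.3675, 1.1176, 0.5040)
step 25: x0=(0.3040, 0.3752, -0.0858) x1=(-0.4596, 0.2113, -0.9939) x2=(-0.4159, -0.2701, 0.4925) x3=(-1.5490, 1.1960, 0.6348)
step 26: x0=(0.3557, 0.2945, -0.0750) x1=(-0.4120, 0.2273, -0.9545) x2=(-0.4356, -0.2492, 0.4089) x3=(-1.7229, 1.2684, 0.7608)
step 27: x0=(0.4054, 0.2144, -0.0637) x1=(-0.3650, 0.2439, -0.9134) x2=(-0.4560, -0.2270, 0.3247) x3=(-1.8876, 1.3340, 0.8810)
step 28: x0=(0.4527, 0.1351, -0.0518) x1=(-0.3188, 0.2609, -0.8705) x2=(-0.4771, -0.2035, 0.2403) x3=(-2.0414, 1.3919, 0.9944)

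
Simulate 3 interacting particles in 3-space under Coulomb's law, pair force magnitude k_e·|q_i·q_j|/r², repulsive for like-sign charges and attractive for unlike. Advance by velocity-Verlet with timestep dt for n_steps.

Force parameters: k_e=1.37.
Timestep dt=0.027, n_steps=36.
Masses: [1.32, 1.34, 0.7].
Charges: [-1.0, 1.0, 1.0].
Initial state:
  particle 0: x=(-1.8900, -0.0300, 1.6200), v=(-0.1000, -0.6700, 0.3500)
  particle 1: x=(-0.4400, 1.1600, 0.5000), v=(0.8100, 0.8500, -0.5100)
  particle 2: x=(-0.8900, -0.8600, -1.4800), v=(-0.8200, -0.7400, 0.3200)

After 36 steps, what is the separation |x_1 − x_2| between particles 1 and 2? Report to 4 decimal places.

4.3212

step 0: x0=(-1.8900, -0.0300, 1.6200) x1=(-0.4400, 1.1600, 0.5000) x2=(-0.8900, -0.8600, -1.4800)
step 1: x0=(-1.8926, -0.0481, 1.6294) x1=(-0.4182, 1.1829, 0.4863) x2=(-0.9122, -0.8800, -1.4714)
step 2: x0=(-1.8952, -0.0660, 1.6386) x1=(-0.3964, 1.2059, 0.4727) x2=(-0.9344, -0.9001, -1.4627)
step 3: x0=(-1.8976, -0.0840, 1.6477) x1=(-0.3748, 1.2288, 0.4593) x2=(-0.9567, -0.9203, -1.4541)
step 4: x0=(-1.8999, -0.1018, 1.6567) x1=(-0.3532, 1.2517, 0.4460) x2=(-0.9791, -0.9406, -1.4454)
step 5: x0=(-1.9020, -0.1196, 1.6655) x1=(-0.3316, 1.2745, 0.4328) x2=(-1.0015, -0.9610, -1.4368)
step 6: x0=(-1.9041, -0.1374, 1.6742) x1=(-0.3102, 1.2974, 0.4198) x2=(-1.0241, -0.9815, -1.4281)
step 7: x0=(-1.9061, -0.1551, 1.6828) x1=(-0.2888, 1.3203, 0.4068) x2=(-1.0466, -1.0021, -1.4194)
step 8: x0=(-1.9080, -0.1727, 1.6913) x1=(-0.2674, 1.3431, 0.3939) x2=(-1.0693, -1.0227, -1.4106)
step 9: x0=(-1.9098, -0.1903, 1.6996) x1=(-0.2461, 1.3660, 0.3812) x2=(-1.0920, -1.0434, -1.4018)
step 10: x0=(-1.9116, -0.2079, 1.7079) x1=(-0.2249, 1.3888, 0.3685) x2=(-1.1148, -1.0642, -1.3930)
step 11: x0=(-1.9132, -0.2254, 1.7160) x1=(-0.2037, 1.4117, 0.3560) x2=(-1.1377, -1.0851, -1.3842)
step 12: x0=(-1.9148, -0.2428, 1.7240) x1=(-0.1825, 1.4345, 0.3435) x2=(-1.1606, -1.1061, -1.3753)
step 13: x0=(-1.9162, -0.2603, 1.7318) x1=(-0.1614, 1.4574, 0.3311) x2=(-1.1837, -1.1271, -1.3663)
step 14: x0=(-1.9177, -0.2776, 1.7396) x1=(-0.1403, 1.4802, 0.3188) x2=(-1.2067, -1.1482, -1.3573)
step 15: x0=(-1.9190, -0.2950, 1.7473) x1=(-0.1192, 1.5030, 0.3066) x2=(-1.2299, -1.1694, -1.3483)
step 16: x0=(-1.9203, -0.3123, 1.7548) x1=(-0.0982, 1.5259, 0.2945) x2=(-1.2531, -1.1906, -1.3392)
step 17: x0=(-1.9215, -0.3296, 1.7622) x1=(-0.0772, 1.5487, 0.2824) x2=(-1.2764, -1.2119, -1.3300)
step 18: x0=(-1.9226, -0.3468, 1.7696) x1=(-0.0562, 1.5715, 0.2704) x2=(-1.2998, -1.2333, -1.3207)
step 19: x0=(-1.9237, -0.3640, 1.7768) x1=(-0.0353, 1.5944, 0.2585) x2=(-1.3232, -1.2547, -1.3114)
step 20: x0=(-1.9247, -0.3812, 1.7839) x1=(-0.0143, 1.6172, 0.2466) x2=(-1.3467, -1.2762, -1.3020)
step 21: x0=(-1.9257, -0.3983, 1.7909) x1=(0.0066, 1.6401, 0.2348) x2=(-1.3703, -1.2978, -1.2926)
step 22: x0=(-1.9266, -0.4155, 1.7978) x1=(0.0274, 1.6629, 0.2231) x2=(-1.3939, -1.3194, -1.2830)
step 23: x0=(-1.9274, -0.4326, 1.8046) x1=(0.0483, 1.6858, 0.2114) x2=(-1.4176, -1.3410, -1.2734)
step 24: x0=(-1.9282, -0.4496, 1.8114) x1=(0.0691, 1.7086, 0.1998) x2=(-1.4414, -1.3627, -1.2637)
step 25: x0=(-1.9289, -0.4667, 1.8180) x1=(0.0900, 1.7315, 0.1882) x2=(-1.4652, -1.3845, -1.2539)
step 26: x0=(-1.9296, -0.4837, 1.8245) x1=(0.1108, 1.7543, 0.1766) x2=(-1.4891, -1.4063, -1.2440)
step 27: x0=(-1.9303, -0.5007, 1.8309) x1=(0.1316, 1.7772, 0.1652) x2=(-1.5131, -1.4281, -1.2340)
step 28: x0=(-1.9309, -0.5177, 1.8372) x1=(0.1523, 1.8000, 0.1537) x2=(-1.5371, -1.4500, -1.2239)
step 29: x0=(-1.9314, -0.5347, 1.8434) x1=(0.1731, 1.8229, 0.1424) x2=(-1.5611, -1.4719, -1.2137)
step 30: x0=(-1.9319, -0.5516, 1.8495) x1=(0.1938, 1.8457, 0.1310) x2=(-1.5852, -1.4939, -1.2035)
step 31: x0=(-1.9324, -0.5686, 1.8555) x1=(0.2146, 1.8686, 0.1197) x2=(-1.6094, -1.5159, -1.1931)
step 32: x0=(-1.9329, -0.5855, 1.8615) x1=(0.2353, 1.8915, 0.1084) x2=(-1.6336, -1.5379, -1.1826)
step 33: x0=(-1.9332, -0.6024, 1.8673) x1=(0.2560, 1.9143, 0.0972) x2=(-1.6579, -1.5599, -1.1720)
step 34: x0=(-1.9336, -0.6193, 1.8730) x1=(0.2767, 1.9372, 0.0860) x2=(-1.6822, -1.5820, -1.1613)
step 35: x0=(-1.9339, -0.6362, 1.8787) x1=(0.2974, 1.9601, 0.0749) x2=(-1.7066, -1.6041, -1.1505)
step 36: x0=(-1.9342, -0.6530, 1.8842) x1=(0.3181, 1.9829, 0.0638) x2=(-1.7310, -1.6262, -1.1396)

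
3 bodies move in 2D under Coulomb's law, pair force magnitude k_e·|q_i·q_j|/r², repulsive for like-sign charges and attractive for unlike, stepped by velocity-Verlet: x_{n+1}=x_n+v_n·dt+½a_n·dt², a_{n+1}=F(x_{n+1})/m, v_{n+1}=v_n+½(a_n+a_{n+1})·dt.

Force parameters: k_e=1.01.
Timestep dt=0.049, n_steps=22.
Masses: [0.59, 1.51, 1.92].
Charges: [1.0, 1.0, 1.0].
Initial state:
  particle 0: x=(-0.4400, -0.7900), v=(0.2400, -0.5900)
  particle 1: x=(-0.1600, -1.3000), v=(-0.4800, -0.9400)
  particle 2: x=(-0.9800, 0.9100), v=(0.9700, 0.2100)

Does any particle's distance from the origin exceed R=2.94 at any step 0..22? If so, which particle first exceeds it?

no

step 0: x0=(-0.4400, -0.7900) x1=(-0.1600, -1.3000) x2=(-0.9800, 0.9100)
step 1: x0=(-0.4310, -0.8142) x1=(-0.1823, -1.3483) x2=(-0.9326, 0.9206)
step 2: x0=(-0.4266, -0.8289) x1=(-0.2026, -1.4010) x2=(-0.8853, 0.9318)
step 3: x0=(-0.4259, -0.8346) x1=(-0.2213, -1.4580) x2=(-0.8382, 0.9435)
step 4: x0=(-0.4278, -0.8325) x1=(-0.2387, -1.5187) x2=(-0.7913, 0.9558)
step 5: x0=(-0.4317, -0.8237) x1=(-0.2552, -1.5828) x2=(-0.7444, 0.9687)
step 6: x0=(-0.4369, -0.8096) x1=(-0.2711, -1.6497) x2=(-0.6977, 0.9821)
step 7: x0=(-0.4430, -0.7913) x1=(-0.2866, -1.7189) x2=(-0.6510, 0.9961)
step 8: x0=(-0.4497, -0.7696) x1=(-0.3017, -1.7901) x2=(-0.6044, 1.0106)
step 9: x0=(-0.4569, -0.7453) x1=(-0.3165, -1.8631) x2=(-0.5579, 1.0257)
step 10: x0=(-0.4644, -0.7192) x1=(-0.3312, -1.9375) x2=(-0.5114, 1.0414)
step 11: x0=(-0.4722, -0.6917) x1=(-0.3458, -2.0131) x2=(-0.4649, 1.0576)
step 12: x0=(-0.4802, -0.6631) x1=(-0.3602, -2.0898) x2=(-0.4184, 1.0743)
step 13: x0=(-0.4884, -0.6340) x1=(-0.3746, -2.1674) x2=(-0.3719, 1.0916)
step 14: x0=(-0.4968, -0.6045) x1=(-0.3890, -2.2459) x2=(-0.3254, 1.1094)
step 15: x0=(-0.5055, -0.5748) x1=(-0.4033, -2.3251) x2=(-0.2788, 1.1278)
step 16: x0=(-0.5144, -0.5452) x1=(-0.4176, -2.4050) x2=(-0.2322, 1.1467)
step 17: x0=(-0.5236, -0.5158) x1=(-0.4319, -2.4854) x2=(-0.1855, 1.1661)
step 18: x0=(-0.5331, -0.4867) x1=(-0.4461, -2.5664) x2=(-0.1387, 1.1860)
step 19: x0=(-0.5431, -0.4580) x1=(-0.4604, -2.6479) x2=(-0.0918, 1.2065)
step 20: x0=(-0.5533, -0.4298) x1=(-0.4746, -2.7298) x2=(-0.0448, 1.2274)
step 21: x0=(-0.5641, -0.4021) x1=(-0.4889, -2.8121) x2=(0.0023, 1.2488)
step 22: x0=(-0.5753, -0.3750) x1=(-0.5031, -2.8948) x2=(0.0496, 1.2707)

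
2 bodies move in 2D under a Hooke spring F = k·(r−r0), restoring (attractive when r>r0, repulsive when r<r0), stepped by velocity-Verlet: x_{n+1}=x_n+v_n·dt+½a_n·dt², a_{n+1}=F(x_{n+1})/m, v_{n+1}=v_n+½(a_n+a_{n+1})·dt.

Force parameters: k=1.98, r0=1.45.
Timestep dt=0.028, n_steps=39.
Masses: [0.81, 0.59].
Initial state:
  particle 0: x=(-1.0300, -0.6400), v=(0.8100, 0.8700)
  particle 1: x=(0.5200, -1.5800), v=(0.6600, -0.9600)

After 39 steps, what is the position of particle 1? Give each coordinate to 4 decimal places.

step 0: x0=(-1.0300, -0.6400) x1=(0.5200, -1.5800)
step 1: x0=(-1.0070, -0.6158) x1=(0.5381, -1.6066)
step 2: x0=(-0.9834, -0.5920) x1=(0.5553, -1.6327)
step 3: x0=(-0.9592, -0.5687) x1=(0.5716, -1.6582)
step 4: x0=(-0.9343, -0.5458) x1=(0.5870, -1.6830)
step 5: x0=(-0.9087, -0.5235) x1=(0.6015, -1.7072)
step 6: x0=(-0.8823, -0.5017) x1=(0.6150, -1.7305)
step 7: x0=(-0.8553, -0.4805) x1=(0.6275, -1.7531)
step 8: x0=(-0.8275, -0.4599) x1=(0.6390, -1.7747)
step 9: x0=(-0.7990, -0.4400) x1=(0.6495, -1.7955)
step 10: x0=(-0.7698, -0.4208) x1=(0.6589, -1.8153)
step 11: x0=(-0.7398, -0.4023) x1=(0.6673, -1.8341)
step 12: x0=(-0.7090, -0.3846) x1=(0.6747, -1.8519)
step 13: x0=(-0.6775, -0.3677) x1=(0.6811, -1.8686)
step 14: x0=(-0.6453, -0.3515) x1=(0.6865, -1.8841)
step 15: x0=(-0.6123, -0.3363) x1=(0.6908, -1.8985)
step 16: x0=(-0.5786, -0.3219) x1=(0.6942, -1.9118)
step 17: x0=(-0.5442, -0.3083) x1=(0.6966, -1.9238)
step 18: x0=(-0.5092, -0.2957) x1=(0.6981, -1.9346)
step 19: x0=(-0.4734, -0.2839) x1=(0.6986, -1.9441)
step 20: x0=(-0.4370, -0.2731) x1=(0.6983, -1.9524)
step 21: x0=(-0.4000, -0.2632) x1=(0.6971, -1.9595)
step 22: x0=(-0.3625, -0.2542) x1=(0.6951, -1.9653)
step 23: x0=(-0.3243, -0.2461) x1=(0.6923, -1.9698)
step 24: x0=(-0.2856, -0.2390) x1=(0.6888, -1.9731)
step 25: x0=(-0.2464, -0.2327) x1=(0.6846, -1.9751)
step 26: x0=(-0.2067, -0.2273) x1=(0.6798, -1.9759)
step 27: x0=(-0.1666, -0.2228) x1=(0.6743, -1.9755)
step 28: x0=(-0.1261, -0.2192) x1=(0.6683, -1.9740)
step 29: x0=(-0.0852, -0.2163) x1=(0.6617, -1.9713)
step 30: x0=(-0.0439, -0.2143) x1=(0.6547, -1.9675)
step 31: x0=(-0.0023, -0.2131) x1=(0.6473, -1.9626)
step 32: x0=(0.0395, -0.2126) x1=(0.6395, -1.9568)
step 33: x0=(0.0816, -0.2128) x1=(0.6313, -1.9499)
step 34: x0=(0.1239, -0.2137) x1=(0.6228, -1.9421)
step 35: x0=(0.1664, -0.2153) x1=(0.6141, -1.9334)
step 36: x0=(0.2090, -0.2174) x1=(0.6052, -1.9239)
step 37: x0=(0.2518, -0.2201) x1=(0.5961, -1.9136)
step 38: x0=(0.2946, -0.2234) x1=(0.5869, -1.9026)
step 39: x0=(0.3376, -0.2271) x1=(0.5775, -1.8909)

(0.5775, -1.8909)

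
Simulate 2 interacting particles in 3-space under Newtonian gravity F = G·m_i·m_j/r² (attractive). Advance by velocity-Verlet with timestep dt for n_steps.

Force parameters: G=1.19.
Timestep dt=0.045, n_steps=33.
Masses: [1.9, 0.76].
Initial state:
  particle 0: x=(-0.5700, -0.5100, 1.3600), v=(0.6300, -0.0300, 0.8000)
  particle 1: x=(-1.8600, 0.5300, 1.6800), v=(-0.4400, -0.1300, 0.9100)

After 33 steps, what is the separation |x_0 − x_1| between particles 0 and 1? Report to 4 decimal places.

2.1546

step 0: x0=(-0.5700, -0.5100, 1.3600) x1=(-1.8600, 0.5300, 1.6800)
step 1: x0=(-0.5419, -0.5112, 1.3961) x1=(-1.8792, 0.5237, 1.7208)
step 2: x0=(-0.5143, -0.5119, 1.4322) x1=(-1.8972, 0.5164, 1.7613)
step 3: x0=(-0.4871, -0.5124, 1.4685) x1=(-1.9140, 0.5082, 1.8015)
step 4: x0=(-0.4604, -0.5125, 1.5049) x1=(-1.9297, 0.4993, 1.8415)
step 5: x0=(-0.4342, -0.5123, 1.5414) x1=(-1.9442, 0.4895, 1.8812)
step 6: x0=(-0.4084, -0.5118, 1.5780) x1=(-1.9576, 0.4791, 1.9206)
step 7: x0=(-0.3830, -0.5110, 1.6147) x1=(-1.9700, 0.4679, 1.9599)
step 8: x0=(-0.3580, -0.5099, 1.6515) x1=(-1.9813, 0.4561, 1.9988)
step 9: x0=(-0.3335, -0.5087, 1.6884) x1=(-1.9915, 0.4436, 2.0376)
step 10: x0=(-0.3094, -0.5071, 1.7253) x1=(-2.0007, 0.4306, 2.0761)
step 11: x0=(-0.2857, -0.5054, 1.7624) x1=(-2.0089, 0.4170, 2.1145)
step 12: x0=(-0.2624, -0.5034, 1.7995) x1=(-2.0161, 0.4028, 2.1526)
step 13: x0=(-0.2395, -0.5012, 1.8367) x1=(-2.0223, 0.3882, 2.1905)
step 14: x0=(-0.2170, -0.4989, 1.8740) x1=(-2.0275, 0.3730, 2.2282)
step 15: x0=(-0.1949, -0.4963, 1.9114) x1=(-2.0317, 0.3574, 2.2658)
step 16: x0=(-0.1731, -0.4936, 1.9488) x1=(-2.0349, 0.3413, 2.3031)
step 17: x0=(-0.1518, -0.4907, 1.9863) x1=(-2.0372, 0.3248, 2.3403)
step 18: x0=(-0.1308, -0.4876, 2.0239) x1=(-2.0386, 0.3079, 2.3773)
step 19: x0=(-0.1102, -0.4844, 2.0616) x1=(-2.0390, 0.2906, 2.4141)
step 20: x0=(-0.0900, -0.4810, 2.0993) x1=(-2.0384, 0.2729, 2.4507)
step 21: x0=(-0.0702, -0.4774, 2.1371) x1=(-2.0370, 0.2549, 2.4872)
step 22: x0=(-0.0507, -0.4738, 2.1750) x1=(-2.0345, 0.2365, 2.5235)
step 23: x0=(-0.0316, -0.4700, 2.2129) x1=(-2.0312, 0.2177, 2.5596)
step 24: x0=(-0.0129, -0.4660, 2.2509) x1=(-2.0269, 0.1987, 2.5956)
step 25: x0=(0.0054, -0.4620, 2.2889) x1=(-2.0217, 0.1793, 2.6314)
step 26: x0=(0.0234, -0.4578, 2.3270) x1=(-2.0155, 0.1597, 2.6671)
step 27: x0=(0.0410, -0.4535, 2.3652) x1=(-2.0085, 0.1397, 2.7026)
step 28: x0=(0.0582, -0.4491, 2.4035) x1=(-2.0005, 0.1195, 2.7380)
step 29: x0=(0.0751, -0.4446, 2.4417) x1=(-1.9915, 0.0991, 2.7732)
step 30: x0=(0.0916, -0.4400, 2.4801) x1=(-1.9817, 0.0784, 2.8082)
step 31: x0=(0.1077, -0.4354, 2.5185) x1=(-1.9709, 0.0574, 2.8431)
step 32: x0=(0.1234, -0.4306, 2.5570) x1=(-1.9591, 0.0363, 2.8779)
step 33: x0=(0.1387, -0.4257, 2.5955) x1=(-1.9464, 0.0149, 2.9125)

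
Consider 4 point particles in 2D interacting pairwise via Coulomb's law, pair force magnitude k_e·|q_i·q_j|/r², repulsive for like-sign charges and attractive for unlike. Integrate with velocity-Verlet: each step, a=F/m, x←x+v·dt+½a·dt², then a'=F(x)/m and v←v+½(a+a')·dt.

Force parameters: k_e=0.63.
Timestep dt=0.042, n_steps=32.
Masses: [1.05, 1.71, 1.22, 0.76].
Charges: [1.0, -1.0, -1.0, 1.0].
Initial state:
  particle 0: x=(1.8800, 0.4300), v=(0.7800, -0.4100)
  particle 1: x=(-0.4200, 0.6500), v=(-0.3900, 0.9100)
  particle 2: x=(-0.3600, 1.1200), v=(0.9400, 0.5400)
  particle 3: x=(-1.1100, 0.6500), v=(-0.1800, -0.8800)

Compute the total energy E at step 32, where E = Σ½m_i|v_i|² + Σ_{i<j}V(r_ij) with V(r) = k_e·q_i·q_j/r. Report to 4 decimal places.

1.6401

step 0: x0=(1.8800, 0.4300) x1=(-0.4200, 0.6500) x2=(-0.3600, 1.1200) x3=(-1.1100, 0.6500)
step 1: x0=(1.9126, 0.4128) x1=(-0.4372, 0.6868) x2=(-0.3207, 1.1444) x3=(-1.1153, 0.6135)
step 2: x0=(1.9450, 0.3957) x1=(-0.4564, 0.7206) x2=(-0.2810, 1.1721) x3=(-1.1163, 0.5783)
step 3: x0=(1.9771, 0.3787) x1=(-0.4778, 0.7515) x2=(-0.2405, 1.2028) x3=(-1.1132, 0.5446)
step 4: x0=(2.0090, 0.3617) x1=(-0.5017, 0.7797) x2=(-0.1988, 1.2362) x3=(-1.1062, 0.5126)
step 5: x0=(2.0407, 0.3449) x1=(-0.5281, 0.8055) x2=(-0.1558, 1.2716) x3=(-1.0954, 0.4827)
step 6: x0=(2.0721, 0.3281) x1=(-0.5568, 0.8291) x2=(-0.1116, 1.3086) x3=(-1.0810, 0.4551)
step 7: x0=(2.1034, 0.3114) x1=(-0.5878, 0.8506) x2=(-0.0661, 1.3467) x3=(-1.0633, 0.4301)
step 8: x0=(2.1344, 0.2949) x1=(-0.6208, 0.8702) x2=(-0.0196, 1.3856) x3=(-1.0423, 0.4081)
step 9: x0=(2.1653, 0.2784) x1=(-0.6556, 0.8879) x2=(0.0278, 1.4250) x3=(-1.0185, 0.3893)
step 10: x0=(2.1959, 0.2621) x1=(-0.6920, 0.9037) x2=(0.0760, 1.4649) x3=(-0.9921, 0.3742)
step 11: x0=(2.2264, 0.2458) x1=(-0.7298, 0.9175) x2=(0.1249, 1.5049) x3=(-0.9634, 0.3629)
step 12: x0=(2.2568, 0.2297) x1=(-0.7687, 0.9292) x2=(0.1743, 1.5451) x3=(-0.9329, 0.3558)
step 13: x0=(2.2870, 0.2137) x1=(-0.8085, 0.9390) x2=(0.2243, 1.5854) x3=(-0.9011, 0.3530)
step 14: x0=(2.3170, 0.1978) x1=(-0.8489, 0.9466) x2=(0.2746, 1.6257) x3=(-0.8684, 0.3548)
step 15: x0=(2.3469, 0.1820) x1=(-0.8896, 0.9522) x2=(0.3253, 1.6659) x3=(-0.8353, 0.3610)
step 16: x0=(2.3767, 0.1664) x1=(-0.9304, 0.9558) x2=(0.3764, 1.7061) x3=(-0.8025, 0.3718)
step 17: x0=(2.4064, 0.1508) x1=(-0.9710, 0.9574) x2=(0.4277, 1.7461) x3=(-0.7704, 0.3870)
step 18: x0=(2.4360, 0.1354) x1=(-1.0111, 0.9573) x2=(0.4793, 1.7860) x3=(-0.7394, 0.4062)
step 19: x0=(2.4655, 0.1201) x1=(-1.0506, 0.9554) x2=(0.5310, 1.8258) x3=(-0.7100, 0.4293)
step 20: x0=(2.4948, 0.1049) x1=(-1.0894, 0.9521) x2=(0.5829, 1.8655) x3=(-0.6825, 0.4558)
step 21: x0=(2.5241, 0.0898) x1=(-1.1273, 0.9475) x2=(0.6350, 1.9049) x3=(-0.6572, 0.4854)
step 22: x0=(2.5533, 0.0748) x1=(-1.1642, 0.9417) x2=(0.6872, 1.9442) x3=(-0.6341, 0.5176)
step 23: x0=(2.5824, 0.0599) x1=(-1.2000, 0.9349) x2=(0.7395, 1.9834) x3=(-0.6133, 0.5522)
step 24: x0=(2.6115, 0.0452) x1=(-1.2349, 0.9274) x2=(0.7919, 2.0223) x3=(-0.5950, 0.5886)
step 25: x0=(2.6405, 0.0305) x1=(-1.2687, 0.9192) x2=(0.8444, 2.0611) x3=(-0.5789, 0.6267)
step 26: x0=(2.6694, 0.0160) x1=(-1.3015, 0.9105) x2=(0.8969, 2.0997) x3=(-0.5652, 0.6660)
step 27: x0=(2.6983, 0.0015) x1=(-1.3334, 0.9014) x2=(0.9495, 2.1382) x3=(-0.5536, 0.7064)
step 28: x0=(2.7271, -0.0128) x1=(-1.3643, 0.8920) x2=(1.0022, 2.1764) x3=(-0.5442, 0.7476)
step 29: x0=(2.7559, -0.0271) x1=(-1.3943, 0.8824) x2=(1.0548, 2.2145) x3=(-0.5366, 0.7894)
step 30: x0=(2.7846, -0.0412) x1=(-1.4235, 0.8727) x2=(1.1075, 2.2525) x3=(-0.5310, 0.8317)
step 31: x0=(2.8132, -0.0553) x1=(-1.4519, 0.8628) x2=(1.1602, 2.2902) x3=(-0.5270, 0.8743)
step 32: x0=(2.8418, -0.0692) x1=(-1.4796, 0.8530) x2=(1.2130, 2.3278) x3=(-0.5246, 0.9171)
step 0 velocities: v0=(0.7800, -0.4100) v1=(-0.3900, 0.9100) v2=(0.9400, 0.5400) v3=(-0.1800, -0.8800)
step 0: KE=2.2692, PE=-0.6265, E=1.6427
step 32 velocities: v0=(0.6810, -0.3314) v1=(-0.6513, -0.2349) v2=(1.2553, 0.8932) v3=(0.0387, 1.0202)
step 32: KE=2.5550, PE=-0.9149, E=1.6401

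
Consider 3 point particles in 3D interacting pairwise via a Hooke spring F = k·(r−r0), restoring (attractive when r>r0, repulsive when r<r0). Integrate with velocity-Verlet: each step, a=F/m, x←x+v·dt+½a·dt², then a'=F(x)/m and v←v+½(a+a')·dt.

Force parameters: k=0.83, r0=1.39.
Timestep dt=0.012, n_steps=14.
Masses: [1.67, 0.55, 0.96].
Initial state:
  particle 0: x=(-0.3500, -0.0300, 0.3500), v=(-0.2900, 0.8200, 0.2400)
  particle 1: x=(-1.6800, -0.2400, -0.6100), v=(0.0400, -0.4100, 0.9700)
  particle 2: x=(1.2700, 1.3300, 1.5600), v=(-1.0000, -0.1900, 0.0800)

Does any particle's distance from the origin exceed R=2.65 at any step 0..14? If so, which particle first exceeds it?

step 0: x0=(-0.3500, -0.0300, 0.3500) x1=(-1.6800, -0.2400, -0.6100) x2=(1.2700, 1.3300, 1.5600)
step 1: x0=(-0.3535, -0.0201, 0.3529) x1=(-1.6793, -0.2448, -0.5982) x2=(1.2578, 1.3276, 1.5608)
step 2: x0=(-0.3569, -0.0102, 0.3558) x1=(-1.6781, -0.2494, -0.5860) x2=(1.2454, 1.3250, 1.5614)
step 3: x0=(-0.3603, -0.0003, 0.3588) x1=(-1.6765, -0.2537, -0.5736) x2=(1.2325, 1.3223, 1.5618)
step 4: x0=(-0.3636, 0.0097, 0.3617) x1=(-1.6744, -0.2578, -0.5607) x2=(1.2194, 1.3193, 1.5619)
step 5: x0=(-0.3670, 0.0197, 0.3647) x1=(-1.6719, -0.2617, -0.5476) x2=(1.2060, 1.3161, 1.5618)
step 6: x0=(-0.3703, 0.0297, 0.3678) x1=(-1.6689, -0.2654, -0.5342) x2=(1.1922, 1.3128, 1.5615)
step 7: x0=(-0.3735, 0.0398, 0.3708) x1=(-1.6655, -0.2688, -0.5204) x2=(1.1782, 1.3092, 1.5609)
step 8: x0=(-0.3768, 0.0499, 0.3739) x1=(-1.6617, -0.2720, -0.5063) x2=(1.1638, 1.3055, 1.5601)
step 9: x0=(-0.3800, 0.0601, 0.3770) x1=(-1.6574, -0.2750, -0.4919) x2=(1.1491, 1.3015, 1.5591)
step 10: x0=(-0.3831, 0.0702, 0.3801) x1=(-1.6527, -0.2777, -0.4772) x2=(1.1342, 1.2974, 1.5579)
step 11: x0=(-0.3862, 0.0804, 0.3833) x1=(-1.6476, -0.2803, -0.4621) x2=(1.1189, 1.2931, 1.5565)
step 12: x0=(-0.3893, 0.0907, 0.3864) x1=(-1.6421, -0.2825, -0.4468) x2=(1.1034, 1.2887, 1.5548)
step 13: x0=(-0.3924, 0.1010, 0.3896) x1=(-1.6362, -0.2846, -0.4312) x2=(1.0876, 1.2840, 1.5529)
step 14: x0=(-0.3954, 0.1113, 0.3929) x1=(-1.6299, -0.2865, -0.4153) x2=(1.0714, 1.2792, 1.5508)

no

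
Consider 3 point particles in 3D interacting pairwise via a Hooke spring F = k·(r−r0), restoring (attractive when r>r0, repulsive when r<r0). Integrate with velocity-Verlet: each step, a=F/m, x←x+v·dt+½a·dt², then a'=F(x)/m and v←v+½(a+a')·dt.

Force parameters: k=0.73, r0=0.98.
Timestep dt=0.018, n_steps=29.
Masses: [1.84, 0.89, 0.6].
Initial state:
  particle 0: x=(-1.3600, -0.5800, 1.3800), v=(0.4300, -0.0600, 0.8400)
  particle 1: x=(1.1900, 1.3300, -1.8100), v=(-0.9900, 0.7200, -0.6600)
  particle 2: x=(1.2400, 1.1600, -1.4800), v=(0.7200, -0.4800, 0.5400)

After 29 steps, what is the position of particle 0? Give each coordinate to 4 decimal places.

(-0.9355, -0.4609, 1.5607)

step 0: x0=(-1.3600, -0.5800, 1.3800) x1=(1.1900, 1.3300, -1.8100) x2=(1.2400, 1.1600, -1.4800)
step 1: x0=(-1.3520, -0.5809, 1.3948) x1=(1.1719, 1.3428, -1.8216) x2=(1.2526, 1.1510, -1.4697)
step 2: x0=(-1.3435, -0.5814, 1.4090) x1=(1.1533, 1.3553, -1.8327) x2=(1.2644, 1.1415, -1.4584)
step 3: x0=(-1.3345, -0.5816, 1.4226) x1=(1.1340, 1.3674, -1.8432) x2=(1.2755, 1.1312, -1.4461)
step 4: x0=(-1.3250, -0.5814, 1.4356) x1=(1.1143, 1.3792, -1.8532) x2=(1.2859, 1.1204, -1.4327)
step 5: x0=(-1.3149, -0.5808, 1.4480) x1=(1.0940, 1.3906, -1.8625) x2=(1.2955, 1.1090, -1.4182)
step 6: x0=(-1.3044, -0.5799, 1.4598) x1=(1.0731, 1.4017, -1.8713) x2=(1.3044, 1.0970, -1.4028)
step 7: x0=(-1.2934, -0.5786, 1.4709) x1=(1.0517, 1.4125, -1.8795) x2=(1.3126, 1.0844, -1.3864)
step 8: x0=(-1.2819, -0.5770, 1.4814) x1=(1.0298, 1.4228, -1.8870) x2=(1.3200, 1.0712, -1.3691)
step 9: x0=(-1.2698, -0.5749, 1.4913) x1=(1.0074, 1.4328, -1.8938) x2=(1.3267, 1.0574, -1.3508)
step 10: x0=(-1.2573, -0.5725, 1.5006) x1=(0.9845, 1.4424, -1.9000) x2=(1.3327, 1.0432, -1.3316)
step 11: x0=(-1.2444, -0.5698, 1.5092) x1=(0.9611, 1.4516, -1.9056) x2=(1.3379, 1.0284, -1.3114)
step 12: x0=(-1.2309, -0.5667, 1.5173) x1=(0.9372, 1.4604, -1.9105) x2=(1.3423, 1.0130, -1.2904)
step 13: x0=(-1.2170, -0.5632, 1.5247) x1=(0.9128, 1.4688, -1.9146) x2=(1.3460, 0.9972, -1.2685)
step 14: x0=(-1.2026, -0.5594, 1.5315) x1=(0.8880, 1.4768, -1.9181) x2=(1.3490, 0.9809, -1.2457)
step 15: x0=(-1.1878, -0.5552, 1.5377) x1=(0.8628, 1.4843, -1.9208) x2=(1.3512, 0.9642, -1.2221)
step 16: x0=(-1.1725, -0.5507, 1.5432) x1=(0.8371, 1.4914, -1.9229) x2=(1.3526, 0.9470, -1.1977)
step 17: x0=(-1.1567, -0.5458, 1.5482) x1=(0.8110, 1.4981, -1.9242) x2=(1.3533, 0.9293, -1.1724)
step 18: x0=(-1.1405, -0.5406, 1.5525) x1=(0.7845, 1.5044, -1.9247) x2=(1.3532, 0.9112, -1.1464)
step 19: x0=(-1.1239, -0.5350, 1.5562) x1=(0.7576, 1.5102, -1.9245) x2=(1.3523, 0.8928, -1.1197)
step 20: x0=(-1.1069, -0.5291, 1.5593) x1=(0.7304, 1.5156, -1.9236) x2=(1.3507, 0.8739, -1.0921)
step 21: x0=(-1.0894, -0.5228, 1.5619) x1=(0.7029, 1.5205, -1.9219) x2=(1.3483, 0.8547, -1.0639)
step 22: x0=(-1.0715, -0.5162, 1.5638) x1=(0.6750, 1.5249, -1.9194) x2=(1.3451, 0.8352, -1.0350)
step 23: x0=(-1.0532, -0.5093, 1.5651) x1=(0.6467, 1.5289, -1.9161) x2=(1.3411, 0.8153, -1.0054)
step 24: x0=(-1.0345, -0.5020, 1.5658) x1=(0.6182, 1.5324, -1.9121) x2=(1.3364, 0.7951, -0.9752)
step 25: x0=(-1.0155, -0.4944, 1.5659) x1=(0.5894, 1.5355, -1.9073) x2=(1.3309, 0.7746, -0.9443)
step 26: x0=(-0.9960, -0.4865, 1.5655) x1=(0.5603, 1.5380, -1.9016) x2=(1.3246, 0.7539, -0.9128)
step 27: x0=(-0.9762, -0.4783, 1.5645) x1=(0.5310, 1.5401, -1.8952) x2=(1.3176, 0.7329, -0.8808)
step 28: x0=(-0.9560, -0.4698, 1.5629) x1=(0.5015, 1.5416, -1.8880) x2=(1.3098, 0.7116, -0.8482)
step 29: x0=(-0.9355, -0.4609, 1.5607) x1=(0.4717, 1.5427, -1.8799) x2=(1.3012, 0.6902, -0.8150)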